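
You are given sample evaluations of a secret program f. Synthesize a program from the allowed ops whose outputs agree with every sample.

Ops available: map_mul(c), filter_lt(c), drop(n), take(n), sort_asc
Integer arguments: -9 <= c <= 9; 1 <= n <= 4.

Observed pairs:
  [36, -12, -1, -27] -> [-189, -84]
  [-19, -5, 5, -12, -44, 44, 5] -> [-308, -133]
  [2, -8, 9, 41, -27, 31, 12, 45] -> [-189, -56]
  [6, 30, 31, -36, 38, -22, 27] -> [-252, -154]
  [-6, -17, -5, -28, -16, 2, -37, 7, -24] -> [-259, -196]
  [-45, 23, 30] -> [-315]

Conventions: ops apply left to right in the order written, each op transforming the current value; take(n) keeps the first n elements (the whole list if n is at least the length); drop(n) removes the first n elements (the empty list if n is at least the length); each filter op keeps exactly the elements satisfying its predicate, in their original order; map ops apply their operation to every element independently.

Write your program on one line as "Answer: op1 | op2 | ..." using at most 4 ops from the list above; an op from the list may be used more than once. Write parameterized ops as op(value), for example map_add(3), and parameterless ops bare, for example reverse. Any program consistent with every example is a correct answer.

sort_asc | filter_lt(7) | map_mul(7) | take(2)

Check, running the answer program on each example:
  [36, -12, -1, -27] -> [-27, -12, -1, 36] -> [-27, -12, -1] -> [-189, -84, -7] -> [-189, -84]
  [-19, -5, 5, -12, -44, 44, 5] -> [-44, -19, -12, -5, 5, 5, 44] -> [-44, -19, -12, -5, 5, 5] -> [-308, -133, -84, -35, 35, 35] -> [-308, -133]
  [2, -8, 9, 41, -27, 31, 12, 45] -> [-27, -8, 2, 9, 12, 31, 41, 45] -> [-27, -8, 2] -> [-189, -56, 14] -> [-189, -56]
  [6, 30, 31, -36, 38, -22, 27] -> [-36, -22, 6, 27, 30, 31, 38] -> [-36, -22, 6] -> [-252, -154, 42] -> [-252, -154]
  [-6, -17, -5, -28, -16, 2, -37, 7, -24] -> [-37, -28, -24, -17, -16, -6, -5, 2, 7] -> [-37, -28, -24, -17, -16, -6, -5, 2] -> [-259, -196, -168, -119, -112, -42, -35, 14] -> [-259, -196]
  [-45, 23, 30] -> [-45, 23, 30] -> [-45] -> [-315] -> [-315]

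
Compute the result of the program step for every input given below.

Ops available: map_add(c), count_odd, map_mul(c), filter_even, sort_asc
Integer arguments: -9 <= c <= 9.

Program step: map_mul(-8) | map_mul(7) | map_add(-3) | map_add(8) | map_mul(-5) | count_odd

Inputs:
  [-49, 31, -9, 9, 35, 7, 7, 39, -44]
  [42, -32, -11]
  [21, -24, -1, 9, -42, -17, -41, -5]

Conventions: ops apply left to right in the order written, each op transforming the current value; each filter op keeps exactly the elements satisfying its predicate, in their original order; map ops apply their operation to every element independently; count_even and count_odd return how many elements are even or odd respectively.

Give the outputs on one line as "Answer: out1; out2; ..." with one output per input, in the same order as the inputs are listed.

9; 3; 8

Execution, op by op:
  [-49, 31, -9, 9, 35, 7, 7, 39, -44] -> [392, -248, 72, -72, -280, -56, -56, -312, 352] -> [2744, -1736, 504, -504, -1960, -392, -392, -2184, 2464] -> [2741, -1739, 501, -507, -1963, -395, -395, -2187, 2461] -> [2749, -1731, 509, -499, -1955, -387, -387, -2179, 2469] -> [-13745, 8655, -2545, 2495, 9775, 1935, 1935, 10895, -12345] -> 9
  [42, -32, -11] -> [-336, 256, 88] -> [-2352, 1792, 616] -> [-2355, 1789, 613] -> [-2347, 1797, 621] -> [11735, -8985, -3105] -> 3
  [21, -24, -1, 9, -42, -17, -41, -5] -> [-168, 192, 8, -72, 336, 136, 328, 40] -> [-1176, 1344, 56, -504, 2352, 952, 2296, 280] -> [-1179, 1341, 53, -507, 2349, 949, 2293, 277] -> [-1171, 1349, 61, -499, 2357, 957, 2301, 285] -> [5855, -6745, -305, 2495, -11785, -4785, -11505, -1425] -> 8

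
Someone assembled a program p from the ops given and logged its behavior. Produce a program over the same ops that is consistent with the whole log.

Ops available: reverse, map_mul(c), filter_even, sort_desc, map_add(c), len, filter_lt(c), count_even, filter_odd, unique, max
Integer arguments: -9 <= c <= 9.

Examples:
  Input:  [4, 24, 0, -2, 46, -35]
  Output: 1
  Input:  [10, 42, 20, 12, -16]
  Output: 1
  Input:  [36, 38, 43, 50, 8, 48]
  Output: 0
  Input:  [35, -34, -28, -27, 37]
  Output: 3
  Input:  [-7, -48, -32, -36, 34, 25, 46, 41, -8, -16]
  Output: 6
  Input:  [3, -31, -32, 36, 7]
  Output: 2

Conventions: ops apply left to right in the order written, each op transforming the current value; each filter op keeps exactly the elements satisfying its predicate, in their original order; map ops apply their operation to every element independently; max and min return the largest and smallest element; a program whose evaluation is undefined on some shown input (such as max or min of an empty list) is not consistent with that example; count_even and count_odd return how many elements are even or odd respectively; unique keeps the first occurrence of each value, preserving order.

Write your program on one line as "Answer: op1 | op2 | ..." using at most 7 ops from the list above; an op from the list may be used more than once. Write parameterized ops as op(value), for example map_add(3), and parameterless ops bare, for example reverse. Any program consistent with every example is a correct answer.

filter_lt(-3) | map_add(4) | sort_desc | map_mul(6) | map_add(1) | len

Check, running the answer program on each example:
  [4, 24, 0, -2, 46, -35] -> [-35] -> [-31] -> [-31] -> [-186] -> [-185] -> 1
  [10, 42, 20, 12, -16] -> [-16] -> [-12] -> [-12] -> [-72] -> [-71] -> 1
  [36, 38, 43, 50, 8, 48] -> [] -> [] -> [] -> [] -> [] -> 0
  [35, -34, -28, -27, 37] -> [-34, -28, -27] -> [-30, -24, -23] -> [-23, -24, -30] -> [-138, -144, -180] -> [-137, -143, -179] -> 3
  [-7, -48, -32, -36, 34, 25, 46, 41, -8, -16] -> [-7, -48, -32, -36, -8, -16] -> [-3, -44, -28, -32, -4, -12] -> [-3, -4, -12, -28, -32, -44] -> [-18, -24, -72, -168, -192, -264] -> [-17, -23, -71, -167, -191, -263] -> 6
  [3, -31, -32, 36, 7] -> [-31, -32] -> [-27, -28] -> [-27, -28] -> [-162, -168] -> [-161, -167] -> 2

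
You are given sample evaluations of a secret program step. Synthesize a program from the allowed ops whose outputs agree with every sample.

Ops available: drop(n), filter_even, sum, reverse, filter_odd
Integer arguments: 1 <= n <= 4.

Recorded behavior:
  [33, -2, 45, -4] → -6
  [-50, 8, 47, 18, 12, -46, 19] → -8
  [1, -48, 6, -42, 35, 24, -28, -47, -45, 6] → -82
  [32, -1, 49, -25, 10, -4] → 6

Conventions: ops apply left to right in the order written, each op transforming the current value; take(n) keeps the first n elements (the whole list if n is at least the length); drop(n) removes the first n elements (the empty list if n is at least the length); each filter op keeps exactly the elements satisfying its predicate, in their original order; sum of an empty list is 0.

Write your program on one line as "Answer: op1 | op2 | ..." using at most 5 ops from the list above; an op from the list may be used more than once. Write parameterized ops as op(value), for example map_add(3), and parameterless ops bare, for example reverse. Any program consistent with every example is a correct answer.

drop(1) | filter_even | reverse | sum

Check, running the answer program on each example:
  [33, -2, 45, -4] -> [-2, 45, -4] -> [-2, -4] -> [-4, -2] -> -6
  [-50, 8, 47, 18, 12, -46, 19] -> [8, 47, 18, 12, -46, 19] -> [8, 18, 12, -46] -> [-46, 12, 18, 8] -> -8
  [1, -48, 6, -42, 35, 24, -28, -47, -45, 6] -> [-48, 6, -42, 35, 24, -28, -47, -45, 6] -> [-48, 6, -42, 24, -28, 6] -> [6, -28, 24, -42, 6, -48] -> -82
  [32, -1, 49, -25, 10, -4] -> [-1, 49, -25, 10, -4] -> [10, -4] -> [-4, 10] -> 6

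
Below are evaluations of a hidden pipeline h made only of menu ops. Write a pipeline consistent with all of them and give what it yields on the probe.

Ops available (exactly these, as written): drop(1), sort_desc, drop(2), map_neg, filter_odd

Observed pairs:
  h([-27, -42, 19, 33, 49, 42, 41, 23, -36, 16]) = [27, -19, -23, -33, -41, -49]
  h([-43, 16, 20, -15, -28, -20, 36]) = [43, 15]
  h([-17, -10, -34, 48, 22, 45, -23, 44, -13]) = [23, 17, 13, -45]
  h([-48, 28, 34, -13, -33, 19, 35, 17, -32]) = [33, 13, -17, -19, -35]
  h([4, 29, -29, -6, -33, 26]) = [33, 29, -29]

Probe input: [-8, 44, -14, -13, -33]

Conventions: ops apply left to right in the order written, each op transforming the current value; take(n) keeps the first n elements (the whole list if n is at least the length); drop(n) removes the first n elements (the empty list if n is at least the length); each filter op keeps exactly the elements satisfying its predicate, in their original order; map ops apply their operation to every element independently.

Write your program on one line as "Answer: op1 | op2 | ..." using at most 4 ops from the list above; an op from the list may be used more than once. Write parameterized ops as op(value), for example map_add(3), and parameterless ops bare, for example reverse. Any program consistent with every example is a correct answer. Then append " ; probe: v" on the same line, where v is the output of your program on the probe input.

map_neg | sort_desc | filter_odd ; probe: [33, 13]

Check, running the answer program on each example:
  [-27, -42, 19, 33, 49, 42, 41, 23, -36, 16] -> [27, 42, -19, -33, -49, -42, -41, -23, 36, -16] -> [42, 36, 27, -16, -19, -23, -33, -41, -42, -49] -> [27, -19, -23, -33, -41, -49]
  [-43, 16, 20, -15, -28, -20, 36] -> [43, -16, -20, 15, 28, 20, -36] -> [43, 28, 20, 15, -16, -20, -36] -> [43, 15]
  [-17, -10, -34, 48, 22, 45, -23, 44, -13] -> [17, 10, 34, -48, -22, -45, 23, -44, 13] -> [34, 23, 17, 13, 10, -22, -44, -45, -48] -> [23, 17, 13, -45]
  [-48, 28, 34, -13, -33, 19, 35, 17, -32] -> [48, -28, -34, 13, 33, -19, -35, -17, 32] -> [48, 33, 32, 13, -17, -19, -28, -34, -35] -> [33, 13, -17, -19, -35]
  [4, 29, -29, -6, -33, 26] -> [-4, -29, 29, 6, 33, -26] -> [33, 29, 6, -4, -26, -29] -> [33, 29, -29]
  probe: [-8, 44, -14, -13, -33] -> [8, -44, 14, 13, 33] -> [33, 14, 13, 8, -44] -> [33, 13]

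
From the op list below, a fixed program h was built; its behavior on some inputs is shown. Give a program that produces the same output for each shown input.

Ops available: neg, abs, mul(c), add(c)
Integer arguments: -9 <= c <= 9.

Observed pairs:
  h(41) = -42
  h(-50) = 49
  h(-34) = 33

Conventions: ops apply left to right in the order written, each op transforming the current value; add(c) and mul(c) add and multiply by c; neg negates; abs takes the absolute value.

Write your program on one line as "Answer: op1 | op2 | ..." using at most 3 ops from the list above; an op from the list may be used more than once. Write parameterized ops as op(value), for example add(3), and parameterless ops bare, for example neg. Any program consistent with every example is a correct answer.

add(2) | add(-1) | neg

Check, running the answer program on each example:
  41 -> 43 -> 42 -> -42
  -50 -> -48 -> -49 -> 49
  -34 -> -32 -> -33 -> 33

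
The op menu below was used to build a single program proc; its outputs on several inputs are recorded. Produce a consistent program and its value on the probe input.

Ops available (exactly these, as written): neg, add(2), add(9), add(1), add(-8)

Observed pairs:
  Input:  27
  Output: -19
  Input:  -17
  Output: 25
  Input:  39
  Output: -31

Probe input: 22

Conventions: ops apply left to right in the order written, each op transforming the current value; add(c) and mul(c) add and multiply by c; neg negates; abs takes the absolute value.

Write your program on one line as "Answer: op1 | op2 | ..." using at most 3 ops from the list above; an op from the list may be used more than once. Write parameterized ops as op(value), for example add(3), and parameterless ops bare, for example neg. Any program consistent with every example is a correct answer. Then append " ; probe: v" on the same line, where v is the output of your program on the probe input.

add(-8) | neg ; probe: -14

Check, running the answer program on each example:
  27 -> 19 -> -19
  -17 -> -25 -> 25
  39 -> 31 -> -31
  probe: 22 -> 14 -> -14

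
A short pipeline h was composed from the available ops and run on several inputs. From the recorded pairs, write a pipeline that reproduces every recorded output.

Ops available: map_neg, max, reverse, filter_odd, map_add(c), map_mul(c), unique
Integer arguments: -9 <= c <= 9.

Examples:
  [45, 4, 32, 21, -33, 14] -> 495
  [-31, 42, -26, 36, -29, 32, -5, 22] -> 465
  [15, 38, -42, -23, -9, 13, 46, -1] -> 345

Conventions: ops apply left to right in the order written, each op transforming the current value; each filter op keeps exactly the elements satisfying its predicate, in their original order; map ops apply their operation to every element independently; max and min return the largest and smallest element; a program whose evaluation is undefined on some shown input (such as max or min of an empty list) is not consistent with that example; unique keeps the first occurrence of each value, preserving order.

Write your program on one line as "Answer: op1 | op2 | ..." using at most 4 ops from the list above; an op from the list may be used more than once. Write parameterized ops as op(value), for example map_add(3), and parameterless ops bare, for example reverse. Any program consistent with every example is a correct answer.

map_mul(-3) | filter_odd | map_mul(5) | max

Check, running the answer program on each example:
  [45, 4, 32, 21, -33, 14] -> [-135, -12, -96, -63, 99, -42] -> [-135, -63, 99] -> [-675, -315, 495] -> 495
  [-31, 42, -26, 36, -29, 32, -5, 22] -> [93, -126, 78, -108, 87, -96, 15, -66] -> [93, 87, 15] -> [465, 435, 75] -> 465
  [15, 38, -42, -23, -9, 13, 46, -1] -> [-45, -114, 126, 69, 27, -39, -138, 3] -> [-45, 69, 27, -39, 3] -> [-225, 345, 135, -195, 15] -> 345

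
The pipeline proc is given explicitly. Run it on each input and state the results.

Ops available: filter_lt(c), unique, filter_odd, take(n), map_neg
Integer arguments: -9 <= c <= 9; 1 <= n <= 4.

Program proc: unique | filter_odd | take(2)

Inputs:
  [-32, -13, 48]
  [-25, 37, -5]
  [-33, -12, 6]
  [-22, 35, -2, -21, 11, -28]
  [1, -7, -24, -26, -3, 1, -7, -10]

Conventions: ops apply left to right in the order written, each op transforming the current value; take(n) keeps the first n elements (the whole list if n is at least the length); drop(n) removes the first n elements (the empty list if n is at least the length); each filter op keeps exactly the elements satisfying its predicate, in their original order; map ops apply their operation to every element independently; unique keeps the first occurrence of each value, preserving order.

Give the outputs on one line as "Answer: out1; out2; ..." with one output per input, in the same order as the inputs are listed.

[-13]; [-25, 37]; [-33]; [35, -21]; [1, -7]

Execution, op by op:
  [-32, -13, 48] -> [-32, -13, 48] -> [-13] -> [-13]
  [-25, 37, -5] -> [-25, 37, -5] -> [-25, 37, -5] -> [-25, 37]
  [-33, -12, 6] -> [-33, -12, 6] -> [-33] -> [-33]
  [-22, 35, -2, -21, 11, -28] -> [-22, 35, -2, -21, 11, -28] -> [35, -21, 11] -> [35, -21]
  [1, -7, -24, -26, -3, 1, -7, -10] -> [1, -7, -24, -26, -3, -10] -> [1, -7, -3] -> [1, -7]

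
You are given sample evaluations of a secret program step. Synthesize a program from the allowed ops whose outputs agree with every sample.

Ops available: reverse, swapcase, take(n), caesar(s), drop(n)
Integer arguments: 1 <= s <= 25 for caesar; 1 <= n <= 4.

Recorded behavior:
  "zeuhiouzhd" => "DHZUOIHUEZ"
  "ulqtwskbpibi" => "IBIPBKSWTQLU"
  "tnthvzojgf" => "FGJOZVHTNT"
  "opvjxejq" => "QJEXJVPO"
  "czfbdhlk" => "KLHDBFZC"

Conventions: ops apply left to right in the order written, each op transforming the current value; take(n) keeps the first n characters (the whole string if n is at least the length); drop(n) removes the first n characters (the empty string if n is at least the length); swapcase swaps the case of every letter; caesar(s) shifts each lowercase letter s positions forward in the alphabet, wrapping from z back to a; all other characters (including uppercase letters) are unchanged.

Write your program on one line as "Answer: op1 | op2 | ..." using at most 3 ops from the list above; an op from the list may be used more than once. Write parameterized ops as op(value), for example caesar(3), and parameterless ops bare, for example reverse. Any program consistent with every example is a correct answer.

reverse | swapcase

Check, running the answer program on each example:
  "zeuhiouzhd" -> "dhzuoihuez" -> "DHZUOIHUEZ"
  "ulqtwskbpibi" -> "ibipbkswtqlu" -> "IBIPBKSWTQLU"
  "tnthvzojgf" -> "fgjozvhtnt" -> "FGJOZVHTNT"
  "opvjxejq" -> "qjexjvpo" -> "QJEXJVPO"
  "czfbdhlk" -> "klhdbfzc" -> "KLHDBFZC"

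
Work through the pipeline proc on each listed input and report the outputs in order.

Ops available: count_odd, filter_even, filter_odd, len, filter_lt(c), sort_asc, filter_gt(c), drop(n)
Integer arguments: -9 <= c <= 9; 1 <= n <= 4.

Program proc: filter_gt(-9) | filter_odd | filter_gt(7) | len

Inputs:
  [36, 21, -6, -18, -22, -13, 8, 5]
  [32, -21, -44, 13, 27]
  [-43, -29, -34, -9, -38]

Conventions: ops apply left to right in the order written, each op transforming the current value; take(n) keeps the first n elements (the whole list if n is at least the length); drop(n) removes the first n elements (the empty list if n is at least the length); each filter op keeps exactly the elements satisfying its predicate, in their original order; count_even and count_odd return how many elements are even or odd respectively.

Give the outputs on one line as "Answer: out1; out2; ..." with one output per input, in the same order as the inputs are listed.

Execution, op by op:
  [36, 21, -6, -18, -22, -13, 8, 5] -> [36, 21, -6, 8, 5] -> [21, 5] -> [21] -> 1
  [32, -21, -44, 13, 27] -> [32, 13, 27] -> [13, 27] -> [13, 27] -> 2
  [-43, -29, -34, -9, -38] -> [] -> [] -> [] -> 0

1; 2; 0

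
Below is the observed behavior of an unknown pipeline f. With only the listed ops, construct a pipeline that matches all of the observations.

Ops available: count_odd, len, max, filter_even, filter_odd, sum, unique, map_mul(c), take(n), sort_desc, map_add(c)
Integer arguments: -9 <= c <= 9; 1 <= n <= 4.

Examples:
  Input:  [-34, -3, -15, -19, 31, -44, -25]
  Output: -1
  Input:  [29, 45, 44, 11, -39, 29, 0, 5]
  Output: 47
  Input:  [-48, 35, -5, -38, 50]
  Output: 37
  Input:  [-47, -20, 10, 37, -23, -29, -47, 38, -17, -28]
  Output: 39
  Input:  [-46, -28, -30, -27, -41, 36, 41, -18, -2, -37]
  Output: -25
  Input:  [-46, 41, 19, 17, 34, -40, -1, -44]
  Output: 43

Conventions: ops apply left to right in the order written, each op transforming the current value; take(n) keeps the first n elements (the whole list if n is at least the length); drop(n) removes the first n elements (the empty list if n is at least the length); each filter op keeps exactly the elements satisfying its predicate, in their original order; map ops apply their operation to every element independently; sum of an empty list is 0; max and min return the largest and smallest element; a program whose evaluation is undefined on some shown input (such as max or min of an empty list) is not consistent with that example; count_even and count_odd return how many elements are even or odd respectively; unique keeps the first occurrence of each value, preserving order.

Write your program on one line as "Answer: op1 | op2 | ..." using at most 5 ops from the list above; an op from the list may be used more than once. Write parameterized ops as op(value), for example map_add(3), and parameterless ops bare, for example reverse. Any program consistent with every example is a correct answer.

take(4) | map_add(-3) | map_add(5) | max

Check, running the answer program on each example:
  [-34, -3, -15, -19, 31, -44, -25] -> [-34, -3, -15, -19] -> [-37, -6, -18, -22] -> [-32, -1, -13, -17] -> -1
  [29, 45, 44, 11, -39, 29, 0, 5] -> [29, 45, 44, 11] -> [26, 42, 41, 8] -> [31, 47, 46, 13] -> 47
  [-48, 35, -5, -38, 50] -> [-48, 35, -5, -38] -> [-51, 32, -8, -41] -> [-46, 37, -3, -36] -> 37
  [-47, -20, 10, 37, -23, -29, -47, 38, -17, -28] -> [-47, -20, 10, 37] -> [-50, -23, 7, 34] -> [-45, -18, 12, 39] -> 39
  [-46, -28, -30, -27, -41, 36, 41, -18, -2, -37] -> [-46, -28, -30, -27] -> [-49, -31, -33, -30] -> [-44, -26, -28, -25] -> -25
  [-46, 41, 19, 17, 34, -40, -1, -44] -> [-46, 41, 19, 17] -> [-49, 38, 16, 14] -> [-44, 43, 21, 19] -> 43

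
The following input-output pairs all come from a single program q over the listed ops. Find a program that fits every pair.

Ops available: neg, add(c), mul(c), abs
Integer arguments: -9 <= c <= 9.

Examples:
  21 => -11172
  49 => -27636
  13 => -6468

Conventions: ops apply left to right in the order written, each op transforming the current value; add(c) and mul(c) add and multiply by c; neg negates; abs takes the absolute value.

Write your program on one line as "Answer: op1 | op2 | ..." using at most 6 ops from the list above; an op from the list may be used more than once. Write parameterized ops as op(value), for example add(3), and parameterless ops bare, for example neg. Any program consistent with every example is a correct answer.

add(-2) | mul(-7) | mul(6) | mul(2) | mul(7)

Check, running the answer program on each example:
  21 -> 19 -> -133 -> -798 -> -1596 -> -11172
  49 -> 47 -> -329 -> -1974 -> -3948 -> -27636
  13 -> 11 -> -77 -> -462 -> -924 -> -6468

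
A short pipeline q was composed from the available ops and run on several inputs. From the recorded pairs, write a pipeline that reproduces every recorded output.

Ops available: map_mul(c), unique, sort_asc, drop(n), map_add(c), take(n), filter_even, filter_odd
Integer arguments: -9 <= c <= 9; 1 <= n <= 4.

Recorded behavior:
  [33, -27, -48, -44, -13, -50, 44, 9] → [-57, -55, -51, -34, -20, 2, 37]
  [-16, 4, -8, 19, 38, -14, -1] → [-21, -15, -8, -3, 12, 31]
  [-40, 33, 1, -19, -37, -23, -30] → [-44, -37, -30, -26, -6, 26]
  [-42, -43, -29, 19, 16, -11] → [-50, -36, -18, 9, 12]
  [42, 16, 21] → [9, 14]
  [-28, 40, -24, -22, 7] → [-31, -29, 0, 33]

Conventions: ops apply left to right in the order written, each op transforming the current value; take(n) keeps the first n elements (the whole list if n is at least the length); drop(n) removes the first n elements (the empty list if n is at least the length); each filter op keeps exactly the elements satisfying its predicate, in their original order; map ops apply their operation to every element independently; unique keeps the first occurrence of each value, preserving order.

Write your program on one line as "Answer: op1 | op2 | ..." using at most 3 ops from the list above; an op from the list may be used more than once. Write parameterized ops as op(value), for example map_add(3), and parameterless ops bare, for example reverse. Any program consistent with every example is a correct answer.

drop(1) | sort_asc | map_add(-7)

Check, running the answer program on each example:
  [33, -27, -48, -44, -13, -50, 44, 9] -> [-27, -48, -44, -13, -50, 44, 9] -> [-50, -48, -44, -27, -13, 9, 44] -> [-57, -55, -51, -34, -20, 2, 37]
  [-16, 4, -8, 19, 38, -14, -1] -> [4, -8, 19, 38, -14, -1] -> [-14, -8, -1, 4, 19, 38] -> [-21, -15, -8, -3, 12, 31]
  [-40, 33, 1, -19, -37, -23, -30] -> [33, 1, -19, -37, -23, -30] -> [-37, -30, -23, -19, 1, 33] -> [-44, -37, -30, -26, -6, 26]
  [-42, -43, -29, 19, 16, -11] -> [-43, -29, 19, 16, -11] -> [-43, -29, -11, 16, 19] -> [-50, -36, -18, 9, 12]
  [42, 16, 21] -> [16, 21] -> [16, 21] -> [9, 14]
  [-28, 40, -24, -22, 7] -> [40, -24, -22, 7] -> [-24, -22, 7, 40] -> [-31, -29, 0, 33]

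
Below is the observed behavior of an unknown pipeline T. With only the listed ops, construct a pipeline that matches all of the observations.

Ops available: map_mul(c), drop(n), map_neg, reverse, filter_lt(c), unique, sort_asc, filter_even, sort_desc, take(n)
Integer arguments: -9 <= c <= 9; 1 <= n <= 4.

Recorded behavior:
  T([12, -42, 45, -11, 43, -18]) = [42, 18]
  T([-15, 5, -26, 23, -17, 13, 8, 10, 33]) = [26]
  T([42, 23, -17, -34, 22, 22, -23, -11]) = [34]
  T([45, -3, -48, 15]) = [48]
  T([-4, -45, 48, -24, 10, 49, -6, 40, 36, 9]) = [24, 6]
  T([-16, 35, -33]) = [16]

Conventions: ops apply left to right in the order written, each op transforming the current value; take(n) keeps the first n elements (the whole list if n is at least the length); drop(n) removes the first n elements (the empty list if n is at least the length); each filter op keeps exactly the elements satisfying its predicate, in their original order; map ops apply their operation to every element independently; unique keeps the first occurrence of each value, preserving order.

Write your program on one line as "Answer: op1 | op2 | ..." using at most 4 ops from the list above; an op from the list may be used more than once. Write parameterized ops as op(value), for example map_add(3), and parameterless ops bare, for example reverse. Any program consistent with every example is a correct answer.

filter_lt(-5) | sort_asc | map_neg | filter_even

Check, running the answer program on each example:
  [12, -42, 45, -11, 43, -18] -> [-42, -11, -18] -> [-42, -18, -11] -> [42, 18, 11] -> [42, 18]
  [-15, 5, -26, 23, -17, 13, 8, 10, 33] -> [-15, -26, -17] -> [-26, -17, -15] -> [26, 17, 15] -> [26]
  [42, 23, -17, -34, 22, 22, -23, -11] -> [-17, -34, -23, -11] -> [-34, -23, -17, -11] -> [34, 23, 17, 11] -> [34]
  [45, -3, -48, 15] -> [-48] -> [-48] -> [48] -> [48]
  [-4, -45, 48, -24, 10, 49, -6, 40, 36, 9] -> [-45, -24, -6] -> [-45, -24, -6] -> [45, 24, 6] -> [24, 6]
  [-16, 35, -33] -> [-16, -33] -> [-33, -16] -> [33, 16] -> [16]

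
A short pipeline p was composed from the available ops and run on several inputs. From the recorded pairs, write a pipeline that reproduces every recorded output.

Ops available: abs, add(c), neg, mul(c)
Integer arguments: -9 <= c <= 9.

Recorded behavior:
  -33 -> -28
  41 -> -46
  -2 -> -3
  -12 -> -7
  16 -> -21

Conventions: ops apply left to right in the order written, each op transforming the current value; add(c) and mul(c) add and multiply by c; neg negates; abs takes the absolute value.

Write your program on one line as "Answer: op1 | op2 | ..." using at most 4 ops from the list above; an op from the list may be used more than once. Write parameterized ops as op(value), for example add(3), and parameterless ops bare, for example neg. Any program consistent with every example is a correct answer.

add(5) | neg | abs | neg

Check, running the answer program on each example:
  -33 -> -28 -> 28 -> 28 -> -28
  41 -> 46 -> -46 -> 46 -> -46
  -2 -> 3 -> -3 -> 3 -> -3
  -12 -> -7 -> 7 -> 7 -> -7
  16 -> 21 -> -21 -> 21 -> -21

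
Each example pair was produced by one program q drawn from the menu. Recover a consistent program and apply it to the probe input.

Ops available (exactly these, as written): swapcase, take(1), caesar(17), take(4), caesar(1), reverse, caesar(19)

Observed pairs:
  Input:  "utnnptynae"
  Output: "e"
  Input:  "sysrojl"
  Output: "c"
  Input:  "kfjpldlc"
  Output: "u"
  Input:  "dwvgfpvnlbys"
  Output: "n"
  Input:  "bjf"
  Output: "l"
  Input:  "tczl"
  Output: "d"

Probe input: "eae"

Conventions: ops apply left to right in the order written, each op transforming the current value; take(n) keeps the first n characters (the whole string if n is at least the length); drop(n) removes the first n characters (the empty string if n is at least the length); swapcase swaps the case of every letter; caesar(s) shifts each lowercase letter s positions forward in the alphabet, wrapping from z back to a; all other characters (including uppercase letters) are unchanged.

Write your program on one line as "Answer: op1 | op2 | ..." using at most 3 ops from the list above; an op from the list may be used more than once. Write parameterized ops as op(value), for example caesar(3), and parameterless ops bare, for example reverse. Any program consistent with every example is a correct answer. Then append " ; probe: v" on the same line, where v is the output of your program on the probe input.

take(1) | caesar(19) | caesar(17) ; probe: "o"

Check, running the answer program on each example:
  "utnnptynae" -> "u" -> "n" -> "e"
  "sysrojl" -> "s" -> "l" -> "c"
  "kfjpldlc" -> "k" -> "d" -> "u"
  "dwvgfpvnlbys" -> "d" -> "w" -> "n"
  "bjf" -> "b" -> "u" -> "l"
  "tczl" -> "t" -> "m" -> "d"
  probe: "eae" -> "e" -> "x" -> "o"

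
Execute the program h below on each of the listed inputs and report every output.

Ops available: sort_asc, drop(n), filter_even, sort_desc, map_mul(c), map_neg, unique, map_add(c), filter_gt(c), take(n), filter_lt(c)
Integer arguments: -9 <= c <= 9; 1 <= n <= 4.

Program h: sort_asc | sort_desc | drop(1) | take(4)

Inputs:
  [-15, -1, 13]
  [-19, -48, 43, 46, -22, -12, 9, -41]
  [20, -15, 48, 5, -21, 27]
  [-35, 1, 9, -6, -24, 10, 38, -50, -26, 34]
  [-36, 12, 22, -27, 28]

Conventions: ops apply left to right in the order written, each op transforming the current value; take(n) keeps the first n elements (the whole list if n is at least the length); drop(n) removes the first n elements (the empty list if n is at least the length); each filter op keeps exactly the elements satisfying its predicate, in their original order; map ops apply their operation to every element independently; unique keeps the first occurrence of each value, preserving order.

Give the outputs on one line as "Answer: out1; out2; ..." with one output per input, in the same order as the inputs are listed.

[-1, -15]; [43, 9, -12, -19]; [27, 20, 5, -15]; [34, 10, 9, 1]; [22, 12, -27, -36]

Execution, op by op:
  [-15, -1, 13] -> [-15, -1, 13] -> [13, -1, -15] -> [-1, -15] -> [-1, -15]
  [-19, -48, 43, 46, -22, -12, 9, -41] -> [-48, -41, -22, -19, -12, 9, 43, 46] -> [46, 43, 9, -12, -19, -22, -41, -48] -> [43, 9, -12, -19, -22, -41, -48] -> [43, 9, -12, -19]
  [20, -15, 48, 5, -21, 27] -> [-21, -15, 5, 20, 27, 48] -> [48, 27, 20, 5, -15, -21] -> [27, 20, 5, -15, -21] -> [27, 20, 5, -15]
  [-35, 1, 9, -6, -24, 10, 38, -50, -26, 34] -> [-50, -35, -26, -24, -6, 1, 9, 10, 34, 38] -> [38, 34, 10, 9, 1, -6, -24, -26, -35, -50] -> [34, 10, 9, 1, -6, -24, -26, -35, -50] -> [34, 10, 9, 1]
  [-36, 12, 22, -27, 28] -> [-36, -27, 12, 22, 28] -> [28, 22, 12, -27, -36] -> [22, 12, -27, -36] -> [22, 12, -27, -36]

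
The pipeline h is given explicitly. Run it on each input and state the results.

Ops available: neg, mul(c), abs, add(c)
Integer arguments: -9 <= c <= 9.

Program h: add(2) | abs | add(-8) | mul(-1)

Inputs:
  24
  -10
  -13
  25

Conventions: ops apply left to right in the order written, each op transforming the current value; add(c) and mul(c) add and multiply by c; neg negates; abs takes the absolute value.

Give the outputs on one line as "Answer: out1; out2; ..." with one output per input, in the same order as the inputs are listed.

-18; 0; -3; -19

Execution, op by op:
  24 -> 26 -> 26 -> 18 -> -18
  -10 -> -8 -> 8 -> 0 -> 0
  -13 -> -11 -> 11 -> 3 -> -3
  25 -> 27 -> 27 -> 19 -> -19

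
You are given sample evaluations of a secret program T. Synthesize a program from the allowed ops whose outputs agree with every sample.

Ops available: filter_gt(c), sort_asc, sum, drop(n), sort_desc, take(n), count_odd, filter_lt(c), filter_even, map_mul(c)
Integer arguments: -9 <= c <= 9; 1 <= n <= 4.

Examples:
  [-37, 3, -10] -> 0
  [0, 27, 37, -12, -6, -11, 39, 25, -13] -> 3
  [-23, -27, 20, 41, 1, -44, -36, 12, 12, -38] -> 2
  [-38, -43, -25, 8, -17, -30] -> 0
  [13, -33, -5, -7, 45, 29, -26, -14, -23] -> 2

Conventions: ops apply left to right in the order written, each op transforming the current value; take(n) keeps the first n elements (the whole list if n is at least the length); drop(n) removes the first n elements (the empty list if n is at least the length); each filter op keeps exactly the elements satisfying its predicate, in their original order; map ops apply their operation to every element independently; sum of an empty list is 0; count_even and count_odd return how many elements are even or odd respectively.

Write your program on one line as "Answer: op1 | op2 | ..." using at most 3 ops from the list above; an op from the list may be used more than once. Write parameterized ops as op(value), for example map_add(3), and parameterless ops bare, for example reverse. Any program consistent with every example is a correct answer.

drop(2) | filter_gt(-3) | count_odd

Check, running the answer program on each example:
  [-37, 3, -10] -> [-10] -> [] -> 0
  [0, 27, 37, -12, -6, -11, 39, 25, -13] -> [37, -12, -6, -11, 39, 25, -13] -> [37, 39, 25] -> 3
  [-23, -27, 20, 41, 1, -44, -36, 12, 12, -38] -> [20, 41, 1, -44, -36, 12, 12, -38] -> [20, 41, 1, 12, 12] -> 2
  [-38, -43, -25, 8, -17, -30] -> [-25, 8, -17, -30] -> [8] -> 0
  [13, -33, -5, -7, 45, 29, -26, -14, -23] -> [-5, -7, 45, 29, -26, -14, -23] -> [45, 29] -> 2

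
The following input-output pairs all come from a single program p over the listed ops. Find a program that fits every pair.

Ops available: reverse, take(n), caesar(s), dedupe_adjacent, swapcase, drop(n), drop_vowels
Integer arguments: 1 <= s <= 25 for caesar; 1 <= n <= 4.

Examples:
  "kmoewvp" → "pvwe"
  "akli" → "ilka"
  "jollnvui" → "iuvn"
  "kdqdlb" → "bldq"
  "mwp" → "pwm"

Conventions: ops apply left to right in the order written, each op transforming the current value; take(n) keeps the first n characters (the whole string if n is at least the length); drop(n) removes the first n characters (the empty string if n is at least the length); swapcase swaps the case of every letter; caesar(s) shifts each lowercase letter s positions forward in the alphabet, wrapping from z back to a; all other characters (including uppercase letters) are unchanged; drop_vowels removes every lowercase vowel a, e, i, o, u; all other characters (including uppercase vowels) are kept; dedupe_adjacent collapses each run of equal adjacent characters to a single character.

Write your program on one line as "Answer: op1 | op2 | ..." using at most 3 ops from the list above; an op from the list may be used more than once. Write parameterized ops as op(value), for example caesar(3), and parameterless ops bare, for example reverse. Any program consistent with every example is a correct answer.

reverse | take(4)

Check, running the answer program on each example:
  "kmoewvp" -> "pvweomk" -> "pvwe"
  "akli" -> "ilka" -> "ilka"
  "jollnvui" -> "iuvnlloj" -> "iuvn"
  "kdqdlb" -> "bldqdk" -> "bldq"
  "mwp" -> "pwm" -> "pwm"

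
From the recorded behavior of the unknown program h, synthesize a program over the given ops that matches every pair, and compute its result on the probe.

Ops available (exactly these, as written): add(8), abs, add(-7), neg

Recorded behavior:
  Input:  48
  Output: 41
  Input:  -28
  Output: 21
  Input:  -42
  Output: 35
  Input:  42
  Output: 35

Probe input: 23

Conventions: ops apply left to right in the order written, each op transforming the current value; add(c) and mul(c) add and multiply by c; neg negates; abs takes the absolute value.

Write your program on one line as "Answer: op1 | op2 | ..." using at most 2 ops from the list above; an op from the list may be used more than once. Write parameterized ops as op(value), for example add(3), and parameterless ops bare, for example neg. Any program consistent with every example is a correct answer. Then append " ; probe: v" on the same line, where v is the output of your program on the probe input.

abs | add(-7) ; probe: 16

Check, running the answer program on each example:
  48 -> 48 -> 41
  -28 -> 28 -> 21
  -42 -> 42 -> 35
  42 -> 42 -> 35
  probe: 23 -> 23 -> 16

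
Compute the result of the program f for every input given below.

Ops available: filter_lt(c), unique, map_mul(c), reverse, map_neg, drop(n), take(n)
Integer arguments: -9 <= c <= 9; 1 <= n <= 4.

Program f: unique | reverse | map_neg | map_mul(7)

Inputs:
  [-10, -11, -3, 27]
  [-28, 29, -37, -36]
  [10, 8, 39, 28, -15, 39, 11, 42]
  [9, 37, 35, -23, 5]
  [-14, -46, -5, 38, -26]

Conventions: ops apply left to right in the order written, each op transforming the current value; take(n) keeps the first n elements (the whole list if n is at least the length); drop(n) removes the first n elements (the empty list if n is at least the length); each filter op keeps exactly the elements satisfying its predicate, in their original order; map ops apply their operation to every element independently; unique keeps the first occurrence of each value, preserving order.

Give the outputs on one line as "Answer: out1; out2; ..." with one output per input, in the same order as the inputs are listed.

Execution, op by op:
  [-10, -11, -3, 27] -> [-10, -11, -3, 27] -> [27, -3, -11, -10] -> [-27, 3, 11, 10] -> [-189, 21, 77, 70]
  [-28, 29, -37, -36] -> [-28, 29, -37, -36] -> [-36, -37, 29, -28] -> [36, 37, -29, 28] -> [252, 259, -203, 196]
  [10, 8, 39, 28, -15, 39, 11, 42] -> [10, 8, 39, 28, -15, 11, 42] -> [42, 11, -15, 28, 39, 8, 10] -> [-42, -11, 15, -28, -39, -8, -10] -> [-294, -77, 105, -196, -273, -56, -70]
  [9, 37, 35, -23, 5] -> [9, 37, 35, -23, 5] -> [5, -23, 35, 37, 9] -> [-5, 23, -35, -37, -9] -> [-35, 161, -245, -259, -63]
  [-14, -46, -5, 38, -26] -> [-14, -46, -5, 38, -26] -> [-26, 38, -5, -46, -14] -> [26, -38, 5, 46, 14] -> [182, -266, 35, 322, 98]

[-189, 21, 77, 70]; [252, 259, -203, 196]; [-294, -77, 105, -196, -273, -56, -70]; [-35, 161, -245, -259, -63]; [182, -266, 35, 322, 98]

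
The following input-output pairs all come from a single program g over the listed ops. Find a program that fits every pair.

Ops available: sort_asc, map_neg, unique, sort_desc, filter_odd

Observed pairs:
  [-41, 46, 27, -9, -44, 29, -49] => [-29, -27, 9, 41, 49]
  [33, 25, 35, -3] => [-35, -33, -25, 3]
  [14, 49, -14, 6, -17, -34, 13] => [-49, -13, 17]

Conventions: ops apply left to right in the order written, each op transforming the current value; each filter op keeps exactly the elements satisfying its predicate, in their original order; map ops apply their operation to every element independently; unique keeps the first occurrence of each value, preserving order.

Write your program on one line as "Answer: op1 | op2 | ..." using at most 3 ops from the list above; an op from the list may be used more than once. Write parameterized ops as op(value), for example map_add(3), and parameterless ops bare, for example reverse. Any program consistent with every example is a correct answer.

map_neg | sort_asc | filter_odd

Check, running the answer program on each example:
  [-41, 46, 27, -9, -44, 29, -49] -> [41, -46, -27, 9, 44, -29, 49] -> [-46, -29, -27, 9, 41, 44, 49] -> [-29, -27, 9, 41, 49]
  [33, 25, 35, -3] -> [-33, -25, -35, 3] -> [-35, -33, -25, 3] -> [-35, -33, -25, 3]
  [14, 49, -14, 6, -17, -34, 13] -> [-14, -49, 14, -6, 17, 34, -13] -> [-49, -14, -13, -6, 14, 17, 34] -> [-49, -13, 17]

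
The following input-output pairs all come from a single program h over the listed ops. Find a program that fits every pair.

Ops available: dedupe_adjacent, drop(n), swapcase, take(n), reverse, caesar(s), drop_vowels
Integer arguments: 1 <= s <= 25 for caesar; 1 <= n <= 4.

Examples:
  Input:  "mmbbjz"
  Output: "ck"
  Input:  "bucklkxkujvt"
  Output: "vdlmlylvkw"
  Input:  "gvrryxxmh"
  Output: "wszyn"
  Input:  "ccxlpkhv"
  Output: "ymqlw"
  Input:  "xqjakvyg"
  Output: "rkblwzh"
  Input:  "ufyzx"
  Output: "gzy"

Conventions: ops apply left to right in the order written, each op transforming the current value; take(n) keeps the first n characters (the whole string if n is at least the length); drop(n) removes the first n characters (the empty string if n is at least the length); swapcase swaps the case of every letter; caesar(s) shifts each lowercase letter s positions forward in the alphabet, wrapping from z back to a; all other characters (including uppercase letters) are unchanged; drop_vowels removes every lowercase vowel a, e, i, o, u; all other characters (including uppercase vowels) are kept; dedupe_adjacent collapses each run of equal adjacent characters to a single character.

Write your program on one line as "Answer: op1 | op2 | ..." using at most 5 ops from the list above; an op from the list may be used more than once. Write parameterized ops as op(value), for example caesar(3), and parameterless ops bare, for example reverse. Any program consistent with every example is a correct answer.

caesar(1) | drop_vowels | dedupe_adjacent | drop(1)

Check, running the answer program on each example:
  "mmbbjz" -> "nnccka" -> "nncck" -> "nck" -> "ck"
  "bucklkxkujvt" -> "cvdlmlylvkwu" -> "cvdlmlylvkw" -> "cvdlmlylvkw" -> "vdlmlylvkw"
  "gvrryxxmh" -> "hwsszyyni" -> "hwsszyyn" -> "hwszyn" -> "wszyn"
  "ccxlpkhv" -> "ddymqliw" -> "ddymqlw" -> "dymqlw" -> "ymqlw"
  "xqjakvyg" -> "yrkblwzh" -> "yrkblwzh" -> "yrkblwzh" -> "rkblwzh"
  "ufyzx" -> "vgzay" -> "vgzy" -> "vgzy" -> "gzy"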